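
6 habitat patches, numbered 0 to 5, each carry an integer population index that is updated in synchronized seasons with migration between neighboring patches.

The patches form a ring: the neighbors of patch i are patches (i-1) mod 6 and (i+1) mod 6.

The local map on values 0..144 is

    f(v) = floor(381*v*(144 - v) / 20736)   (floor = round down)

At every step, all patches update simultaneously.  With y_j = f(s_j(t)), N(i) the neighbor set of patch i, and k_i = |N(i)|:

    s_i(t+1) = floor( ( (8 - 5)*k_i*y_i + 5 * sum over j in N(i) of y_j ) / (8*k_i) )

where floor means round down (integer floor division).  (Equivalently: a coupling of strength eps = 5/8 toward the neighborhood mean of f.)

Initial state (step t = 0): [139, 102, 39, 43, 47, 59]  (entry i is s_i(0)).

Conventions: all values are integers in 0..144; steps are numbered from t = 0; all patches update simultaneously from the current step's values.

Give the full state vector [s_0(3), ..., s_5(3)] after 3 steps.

Simulating step by step:
t=0: [139, 102, 39, 43, 47, 59]
t=1: [57, 56, 77, 79, 84, 64]
t=2: [91, 91, 92, 93, 93, 92]
t=3: [87, 87, 87, 87, 87, 87]

Answer: [87, 87, 87, 87, 87, 87]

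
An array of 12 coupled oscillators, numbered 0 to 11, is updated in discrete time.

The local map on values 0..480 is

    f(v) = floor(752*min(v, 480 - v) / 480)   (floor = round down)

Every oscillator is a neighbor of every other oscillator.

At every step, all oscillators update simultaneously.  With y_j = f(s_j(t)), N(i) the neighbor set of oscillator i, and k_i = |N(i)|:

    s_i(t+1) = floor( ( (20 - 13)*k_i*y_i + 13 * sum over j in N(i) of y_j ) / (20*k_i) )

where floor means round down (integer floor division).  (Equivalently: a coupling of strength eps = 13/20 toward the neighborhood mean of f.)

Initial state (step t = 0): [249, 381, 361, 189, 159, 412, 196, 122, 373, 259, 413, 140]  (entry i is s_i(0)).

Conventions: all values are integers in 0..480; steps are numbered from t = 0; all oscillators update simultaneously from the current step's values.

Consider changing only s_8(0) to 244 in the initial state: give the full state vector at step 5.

Answer: [208, 209, 209, 209, 210, 208, 209, 209, 208, 208, 208, 210]
Key observation: This trace re-runs the system from the modified initial state.

Derivation:
t=0: [249, 381, 361, 189, 159, 412, 196, 122, 244, 259, 413, 140]
t=1: [275, 215, 224, 256, 243, 201, 260, 226, 278, 271, 200, 234]
t=2: [333, 337, 341, 341, 347, 331, 340, 343, 331, 335, 331, 346]
t=3: [224, 222, 220, 220, 217, 225, 221, 219, 225, 223, 225, 218]
t=4: [347, 346, 345, 345, 344, 348, 346, 345, 348, 347, 348, 344]
t=5: [208, 209, 209, 209, 210, 208, 209, 209, 208, 208, 208, 210]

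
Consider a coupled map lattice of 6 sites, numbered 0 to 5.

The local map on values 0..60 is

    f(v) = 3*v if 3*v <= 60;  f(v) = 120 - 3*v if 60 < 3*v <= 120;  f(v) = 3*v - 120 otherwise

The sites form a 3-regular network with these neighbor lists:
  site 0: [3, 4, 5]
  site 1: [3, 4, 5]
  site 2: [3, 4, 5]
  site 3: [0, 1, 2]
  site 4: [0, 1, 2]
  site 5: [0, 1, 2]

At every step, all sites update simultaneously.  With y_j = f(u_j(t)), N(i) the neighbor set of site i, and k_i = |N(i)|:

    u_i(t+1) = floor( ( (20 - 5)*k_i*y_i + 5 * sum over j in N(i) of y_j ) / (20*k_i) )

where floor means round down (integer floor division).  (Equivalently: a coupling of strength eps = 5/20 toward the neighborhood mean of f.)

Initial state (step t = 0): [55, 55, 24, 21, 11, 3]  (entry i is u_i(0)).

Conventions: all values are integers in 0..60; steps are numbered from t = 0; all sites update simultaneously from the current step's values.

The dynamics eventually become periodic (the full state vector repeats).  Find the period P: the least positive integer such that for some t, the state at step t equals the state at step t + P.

Simulating step by step:
t=0: [55, 55, 24, 21, 11, 3]
t=1: [42, 42, 44, 54, 36, 18]
t=2: [13, 13, 18, 33, 11, 42]
t=3: [34, 34, 45, 26, 35, 15]
t=4: [22, 22, 19, 35, 15, 38]
t=5: [46, 46, 48, 25, 47, 18]
t=6: [23, 23, 28, 38, 20, 45]
t=7: [45, 45, 33, 16, 56, 22]
t=8: [23, 23, 28, 40, 40, 44]
t=9: [39, 39, 28, 11, 11, 20]
t=10: [12, 12, 37, 28, 28, 48]
t=11: [35, 35, 14, 33, 33, 24]
t=12: [18, 18, 39, 21, 21, 42]
t=13: [50, 50, 12, 52, 52, 13]
t=14: [31, 31, 36, 35, 35, 37]
t=15: [23, 23, 12, 16, 16, 12]
t=16: [49, 49, 38, 47, 47, 38]
t=17: [24, 24, 8, 20, 20, 9]
t=18: [48, 48, 30, 55, 55, 30]
t=19: [28, 28, 32, 40, 40, 29]
t=20: [29, 29, 20, 8, 8, 32]
t=21: [30, 30, 51, 28, 28, 28]
t=22: [31, 31, 33, 34, 34, 34]
t=23: [24, 24, 20, 19, 19, 19]
t=24: [50, 50, 59, 55, 55, 55]
t=25: [33, 33, 54, 43, 43, 43]
t=26: [18, 18, 33, 13, 13, 13]
t=27: [50, 50, 25, 40, 40, 40]
t=28: [22, 22, 33, 8, 8, 8]
t=29: [46, 46, 21, 28, 28, 28]
t=30: [22, 22, 51, 34, 34, 34]
t=31: [45, 45, 29, 25, 25, 25]
t=32: [22, 22, 36, 39, 39, 39]
t=33: [41, 41, 9, 12, 12, 12]
t=34: [11, 11, 29, 29, 29, 29]
t=35: [33, 33, 33, 33, 33, 33]
t=36: [21, 21, 21, 21, 21, 21]
t=37: [57, 57, 57, 57, 57, 57]
t=38: [51, 51, 51, 51, 51, 51]
t=39: [33, 33, 33, 33, 33, 33]

Answer: 4
Key observation: The state at step 35, [33, 33, 33, 33, 33, 33], reappears at step 39 — and no state repeats earlier — so the cycle the system enters has period 4.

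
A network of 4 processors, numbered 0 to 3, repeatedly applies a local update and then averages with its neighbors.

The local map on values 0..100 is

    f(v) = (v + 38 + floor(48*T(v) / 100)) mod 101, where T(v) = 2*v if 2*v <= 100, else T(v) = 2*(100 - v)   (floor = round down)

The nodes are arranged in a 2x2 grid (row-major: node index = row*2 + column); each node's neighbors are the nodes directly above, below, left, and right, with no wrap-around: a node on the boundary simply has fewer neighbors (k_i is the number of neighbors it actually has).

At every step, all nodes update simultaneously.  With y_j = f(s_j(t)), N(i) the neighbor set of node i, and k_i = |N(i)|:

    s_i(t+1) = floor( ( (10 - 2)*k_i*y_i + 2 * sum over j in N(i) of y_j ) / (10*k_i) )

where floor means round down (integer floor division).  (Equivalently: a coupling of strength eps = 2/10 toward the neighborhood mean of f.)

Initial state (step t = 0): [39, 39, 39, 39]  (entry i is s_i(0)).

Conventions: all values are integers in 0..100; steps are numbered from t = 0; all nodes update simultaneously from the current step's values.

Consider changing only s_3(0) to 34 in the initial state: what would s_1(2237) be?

Answer: s_1(2237) = 36
Key observation: The state at step 8, [35, 35, 35, 35], reappears at step 16: the system is in a cycle of period 8 from step 8 on.  Therefore the state at step 2237 equals the state at step 8 + ((2237 - 8) mod 8) = 13, which is [36, 36, 36, 36].

Derivation:
t=0: [39, 39, 39, 34]
t=1: [13, 12, 12, 5]
t=2: [62, 59, 59, 49]
t=3: [35, 34, 34, 33]
t=4: [4, 3, 3, 1]
t=5: [44, 42, 42, 39]
t=6: [22, 18, 18, 14]
t=7: [79, 73, 73, 66]
t=8: [35, 35, 35, 35]
t=9: [5, 5, 5, 5]
t=10: [47, 47, 47, 47]
t=11: [29, 29, 29, 29]
t=12: [94, 94, 94, 94]
t=13: [36, 36, 36, 36]
t=14: [7, 7, 7, 7]
t=15: [51, 51, 51, 51]
t=16: [35, 35, 35, 35]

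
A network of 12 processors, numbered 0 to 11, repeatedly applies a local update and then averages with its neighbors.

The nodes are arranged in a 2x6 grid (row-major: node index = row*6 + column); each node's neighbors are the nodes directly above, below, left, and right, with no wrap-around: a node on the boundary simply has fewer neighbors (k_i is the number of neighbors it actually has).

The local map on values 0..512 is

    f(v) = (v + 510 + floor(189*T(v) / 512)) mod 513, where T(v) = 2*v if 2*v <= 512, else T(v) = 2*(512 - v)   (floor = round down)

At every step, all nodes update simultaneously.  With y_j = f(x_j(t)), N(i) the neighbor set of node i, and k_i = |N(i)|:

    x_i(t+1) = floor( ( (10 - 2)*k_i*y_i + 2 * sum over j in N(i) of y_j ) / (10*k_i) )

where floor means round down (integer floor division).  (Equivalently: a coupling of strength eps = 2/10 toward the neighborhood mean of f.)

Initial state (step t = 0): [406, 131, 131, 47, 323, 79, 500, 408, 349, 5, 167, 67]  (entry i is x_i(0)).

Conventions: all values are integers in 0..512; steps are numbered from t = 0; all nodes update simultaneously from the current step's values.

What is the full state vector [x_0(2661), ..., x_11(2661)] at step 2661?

Simulating step by step:
t=0: [406, 131, 131, 47, 323, 79, 500, 408, 349, 5, 167, 67]
t=1: [457, 258, 230, 108, 400, 164, 500, 464, 420, 59, 268, 132]
t=2: [489, 446, 390, 212, 443, 296, 503, 492, 453, 153, 409, 253]
t=3: [501, 491, 471, 373, 478, 454, 505, 501, 477, 298, 464, 442]
t=4: [505, 503, 496, 474, 497, 493, 506, 505, 496, 459, 492, 490]
t=5: [506, 506, 503, 499, 504, 504, 507, 506, 503, 496, 502, 503]
t=6: [507, 506, 506, 505, 505, 506, 507, 506, 505, 504, 505, 506]
t=7: [507, 507, 507, 506, 507, 507, 507, 507, 506, 506, 506, 507]
t=8: [507, 507, 507, 507, 507, 507, 507, 507, 507, 507, 507, 507]
t=9: [507, 507, 507, 507, 507, 507, 507, 507, 507, 507, 507, 507]

Answer: [507, 507, 507, 507, 507, 507, 507, 507, 507, 507, 507, 507]
Key observation: The state at step 8, [507, 507, 507, 507, 507, 507, 507, 507, 507, 507, 507, 507], reappears at step 9: the system is in a cycle of period 1 from step 8 on.  Therefore the state at step 2661 equals the state at step 8 + ((2661 - 8) mod 1) = 8, which is [507, 507, 507, 507, 507, 507, 507, 507, 507, 507, 507, 507].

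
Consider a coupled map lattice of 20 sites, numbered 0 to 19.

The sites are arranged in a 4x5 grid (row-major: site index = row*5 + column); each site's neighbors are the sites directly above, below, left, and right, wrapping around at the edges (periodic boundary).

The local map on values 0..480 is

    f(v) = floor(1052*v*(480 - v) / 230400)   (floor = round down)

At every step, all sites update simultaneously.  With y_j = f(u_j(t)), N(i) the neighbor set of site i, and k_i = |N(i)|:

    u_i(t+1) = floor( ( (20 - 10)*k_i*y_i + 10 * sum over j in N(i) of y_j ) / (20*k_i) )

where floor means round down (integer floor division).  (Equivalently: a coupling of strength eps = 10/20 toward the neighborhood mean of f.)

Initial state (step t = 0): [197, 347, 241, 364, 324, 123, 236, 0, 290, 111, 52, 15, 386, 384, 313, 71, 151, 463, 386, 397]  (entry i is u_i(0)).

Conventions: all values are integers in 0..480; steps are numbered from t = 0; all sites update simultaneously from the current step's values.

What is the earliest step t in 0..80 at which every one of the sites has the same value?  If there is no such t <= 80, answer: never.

Answer: never
Key observation: The state at step 4 reappears at step 6 — the system is in a cycle of period 2 from step 4 on.  No step 0..6 is synchronized, and the cycle repeats forever, so no step up to 80 (or ever) has all sites equal.

Derivation:
t=0: [197, 347, 241, 364, 324, 123, 236, 0, 290, 111, 52, 15, 386, 384, 313, 71, 151, 463, 386, 397]  (not all equal)
t=1: [223, 230, 185, 209, 212, 200, 186, 117, 193, 208, 125, 109, 111, 186, 194, 157, 164, 119, 150, 170]  (not all equal)
t=2: [256, 255, 238, 252, 256, 248, 236, 213, 245, 256, 216, 201, 196, 239, 245, 232, 227, 210, 230, 241]  (not all equal)
t=3: [261, 261, 261, 261, 261, 261, 260, 259, 261, 261, 260, 257, 256, 261, 261, 261, 260, 259, 261, 261]  (not all equal)
t=4: [260, 260, 260, 260, 260, 260, 260, 260, 260, 260, 260, 261, 260, 260, 260, 260, 260, 260, 260, 260]  (not all equal)
t=5: [261, 261, 261, 261, 261, 261, 260, 261, 261, 261, 260, 260, 260, 261, 261, 261, 260, 261, 261, 261]  (not all equal)
t=6: [260, 260, 260, 260, 260, 260, 260, 260, 260, 260, 260, 261, 260, 260, 260, 260, 260, 260, 260, 260]  (not all equal)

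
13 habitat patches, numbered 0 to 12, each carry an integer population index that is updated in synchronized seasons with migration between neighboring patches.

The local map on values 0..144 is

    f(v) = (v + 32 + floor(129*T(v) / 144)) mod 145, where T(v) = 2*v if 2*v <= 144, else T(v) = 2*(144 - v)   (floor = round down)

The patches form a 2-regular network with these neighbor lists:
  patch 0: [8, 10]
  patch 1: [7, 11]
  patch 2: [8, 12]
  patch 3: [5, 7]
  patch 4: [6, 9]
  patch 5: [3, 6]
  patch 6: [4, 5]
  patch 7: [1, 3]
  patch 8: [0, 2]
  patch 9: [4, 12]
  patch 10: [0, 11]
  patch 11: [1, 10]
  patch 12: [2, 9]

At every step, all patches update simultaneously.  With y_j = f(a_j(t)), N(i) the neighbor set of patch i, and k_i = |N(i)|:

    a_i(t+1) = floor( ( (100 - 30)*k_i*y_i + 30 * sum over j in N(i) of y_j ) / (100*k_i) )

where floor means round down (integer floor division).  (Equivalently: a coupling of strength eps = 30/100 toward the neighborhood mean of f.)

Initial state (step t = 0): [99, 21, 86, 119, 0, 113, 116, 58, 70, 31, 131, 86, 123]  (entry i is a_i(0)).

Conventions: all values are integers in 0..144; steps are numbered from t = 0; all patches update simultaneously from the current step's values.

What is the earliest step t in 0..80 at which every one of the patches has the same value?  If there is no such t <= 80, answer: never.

Simulating step by step:
t=0: [99, 21, 86, 119, 0, 113, 116, 58, 70, 31, 131, 86, 123]  (not all equal)
t=1: [64, 81, 72, 50, 48, 53, 50, 54, 78, 94, 50, 72, 62]  (not all equal)
t=2: [61, 74, 83, 28, 29, 31, 26, 41, 81, 61, 41, 77, 65]  (not all equal)
t=3: [52, 72, 77, 94, 102, 114, 107, 30, 76, 66, 21, 71, 68]  (not all equal)
t=4: [48, 91, 82, 74, 64, 57, 59, 104, 76, 70, 80, 86, 76]  (not all equal)
t=5: [39, 71, 81, 76, 65, 52, 52, 67, 73, 79, 71, 76, 83]  (not all equal)
t=6: [123, 83, 80, 74, 64, 39, 37, 77, 93, 79, 93, 84, 79]  (not all equal)
t=7: [54, 79, 79, 93, 78, 131, 125, 83, 68, 79, 68, 77, 81]  (not all equal)
t=8: [48, 81, 80, 67, 77, 46, 50, 78, 71, 81, 71, 82, 80]  (not all equal)
t=9: [40, 80, 81, 66, 74, 25, 33, 81, 74, 80, 74, 80, 80]  (not all equal)
t=10: [125, 80, 81, 76, 90, 99, 114, 78, 93, 81, 93, 81, 80]  (not all equal)
t=11: [53, 81, 78, 81, 71, 66, 58, 82, 68, 79, 68, 78, 80]  (not all equal)
t=12: [46, 80, 81, 78, 79, 68, 57, 80, 70, 82, 70, 81, 81]  (not all equal)
t=13: [35, 80, 80, 81, 76, 72, 55, 81, 71, 80, 71, 80, 80]  (not all equal)
t=14: [115, 80, 81, 81, 76, 79, 53, 80, 91, 81, 91, 81, 81]  (not all equal)
t=15: [58, 80, 78, 80, 75, 74, 48, 80, 70, 80, 70, 78, 80]  (not all equal)
t=16: [58, 81, 82, 81, 74, 75, 40, 81, 77, 81, 77, 82, 81]  (not all equal)
t=17: [58, 80, 80, 80, 93, 92, 125, 80, 78, 80, 78, 80, 80]  (not all equal)
t=18: [58, 81, 81, 79, 68, 69, 53, 81, 77, 79, 77, 81, 81]  (not all equal)
t=19: [58, 80, 80, 81, 70, 72, 47, 80, 78, 80, 78, 80, 80]  (not all equal)
t=20: [58, 81, 81, 81, 72, 76, 38, 80, 77, 81, 77, 81, 81]  (not all equal)
t=21: [58, 80, 80, 80, 94, 91, 122, 80, 78, 81, 78, 80, 80]  (not all equal)
t=22: [58, 81, 81, 79, 68, 69, 54, 81, 77, 78, 77, 81, 80]  (not all equal)
t=23: [58, 80, 80, 81, 71, 73, 49, 80, 78, 81, 78, 80, 81]  (not all equal)
t=24: [58, 81, 81, 81, 74, 76, 41, 80, 77, 80, 77, 81, 80]  (not all equal)
t=25: [58, 80, 80, 80, 72, 70, 26, 80, 78, 81, 78, 80, 80]  (not all equal)
t=26: [58, 81, 81, 81, 89, 85, 98, 81, 77, 81, 77, 81, 80]  (not all equal)
t=27: [58, 80, 80, 79, 73, 75, 69, 80, 78, 79, 78, 80, 80]  (not all equal)
t=28: [58, 81, 81, 82, 85, 83, 81, 81, 77, 82, 77, 81, 81]  (not all equal)
t=29: [58, 80, 80, 79, 77, 79, 79, 80, 78, 79, 78, 80, 80]  (not all equal)
t=30: [58, 81, 81, 81, 83, 82, 82, 81, 77, 82, 77, 81, 81]  (not all equal)
t=31: [58, 80, 80, 80, 79, 80, 79, 80, 78, 79, 78, 80, 80]  (not all equal)
t=32: [58, 81, 81, 81, 82, 81, 81, 81, 77, 81, 77, 81, 81]  (not all equal)
t=33: [58, 80, 80, 80, 80, 80, 80, 80, 78, 80, 78, 80, 80]  (not all equal)
t=34: [58, 81, 81, 81, 81, 81, 81, 81, 77, 81, 77, 81, 81]  (not all equal)
t=35: [58, 80, 80, 80, 80, 80, 80, 80, 78, 80, 78, 80, 80]  (not all equal)

Answer: never
Key observation: The state at step 33 reappears at step 35 — the system is in a cycle of period 2 from step 33 on.  No step 0..35 is synchronized, and the cycle repeats forever, so no step up to 80 (or ever) has all patches equal.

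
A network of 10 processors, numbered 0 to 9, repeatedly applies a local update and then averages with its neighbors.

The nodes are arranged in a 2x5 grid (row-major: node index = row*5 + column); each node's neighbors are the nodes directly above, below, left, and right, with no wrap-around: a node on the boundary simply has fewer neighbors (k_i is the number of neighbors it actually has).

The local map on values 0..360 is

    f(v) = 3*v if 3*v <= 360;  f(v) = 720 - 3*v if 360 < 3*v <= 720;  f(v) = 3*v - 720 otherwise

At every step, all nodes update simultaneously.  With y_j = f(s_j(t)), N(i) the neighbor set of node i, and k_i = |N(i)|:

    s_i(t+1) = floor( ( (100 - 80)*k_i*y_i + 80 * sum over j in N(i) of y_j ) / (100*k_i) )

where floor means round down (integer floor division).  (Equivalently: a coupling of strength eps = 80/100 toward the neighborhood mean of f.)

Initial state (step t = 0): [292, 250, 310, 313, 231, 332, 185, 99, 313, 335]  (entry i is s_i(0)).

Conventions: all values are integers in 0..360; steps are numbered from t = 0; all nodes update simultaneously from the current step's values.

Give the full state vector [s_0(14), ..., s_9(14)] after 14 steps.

Simulating step by step:
t=0: [292, 250, 310, 313, 231, 332, 185, 99, 313, 335]
t=1: [153, 147, 187, 165, 207, 183, 193, 217, 257, 155]
t=2: [232, 205, 184, 127, 211, 195, 166, 107, 156, 111]
t=3: [100, 131, 237, 203, 286, 125, 194, 235, 315, 202]
t=4: [328, 184, 122, 121, 117, 244, 210, 102, 109, 168]
t=5: [124, 222, 292, 346, 299, 144, 147, 266, 299, 314]
t=6: [206, 219, 151, 199, 251, 308, 167, 178, 200, 186]
t=7: [127, 169, 152, 136, 120, 169, 164, 198, 149, 93]
t=8: [238, 264, 226, 301, 308, 269, 192, 229, 245, 309]
t=9: [64, 65, 85, 106, 196, 77, 80, 60, 115, 129]
t=10: [208, 222, 235, 258, 286, 219, 209, 260, 290, 257]
t=11: [66, 65, 47, 91, 69, 88, 65, 80, 74, 125]
t=12: [223, 181, 217, 206, 288, 210, 225, 196, 273, 240]
t=13: [117, 79, 123, 103, 69, 56, 115, 83, 82, 97]
t=14: [232, 326, 282, 276, 281, 312, 243, 301, 275, 239]

Answer: [232, 326, 282, 276, 281, 312, 243, 301, 275, 239]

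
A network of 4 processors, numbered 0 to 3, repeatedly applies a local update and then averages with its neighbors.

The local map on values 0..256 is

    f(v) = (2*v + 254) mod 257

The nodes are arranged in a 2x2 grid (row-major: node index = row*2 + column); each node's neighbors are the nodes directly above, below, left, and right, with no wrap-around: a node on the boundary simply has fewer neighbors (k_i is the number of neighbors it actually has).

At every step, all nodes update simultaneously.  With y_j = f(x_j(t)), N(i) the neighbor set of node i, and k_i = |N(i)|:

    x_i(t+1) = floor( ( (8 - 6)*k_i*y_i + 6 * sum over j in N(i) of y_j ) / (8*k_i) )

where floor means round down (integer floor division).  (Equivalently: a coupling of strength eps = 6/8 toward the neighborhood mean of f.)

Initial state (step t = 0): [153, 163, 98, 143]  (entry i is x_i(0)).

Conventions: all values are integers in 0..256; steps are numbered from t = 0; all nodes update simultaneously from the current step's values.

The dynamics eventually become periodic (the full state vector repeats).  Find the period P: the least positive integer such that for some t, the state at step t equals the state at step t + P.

Answer: 2
Key observation: The state at step 27, [155, 109, 109, 155], reappears at step 29 — and no state repeats earlier — so the cycle the system enters has period 2.

Derivation:
t=0: [153, 163, 98, 143]
t=1: [108, 43, 75, 103]
t=2: [139, 176, 192, 137]
t=3: [85, 35, 43, 84]
t=4: [98, 141, 145, 97]
t=5: [67, 149, 151, 67]
t=6: [62, 107, 108, 62]
t=7: [189, 143, 144, 189]
t=8: [49, 95, 95, 49]
t=9: [164, 118, 118, 164]
t=10: [191, 109, 109, 191]
t=11: [191, 145, 145, 191]
t=12: [53, 99, 99, 53]
t=13: [172, 126, 126, 172]
t=14: [207, 125, 125, 207]
t=15: [223, 177, 177, 223]
t=16: [117, 163, 163, 117]
t=17: [107, 189, 189, 107]
t=18: [141, 187, 187, 141]
t=19: [91, 45, 45, 91]
t=20: [110, 156, 156, 110]
t=21: [93, 175, 175, 93]
t=22: [113, 159, 159, 113]
t=23: [99, 181, 181, 99]
t=24: [125, 171, 171, 125]
t=25: [123, 205, 205, 123]
t=26: [173, 219, 219, 173]
t=27: [155, 109, 109, 155]
t=28: [173, 91, 91, 173]
t=29: [155, 109, 109, 155]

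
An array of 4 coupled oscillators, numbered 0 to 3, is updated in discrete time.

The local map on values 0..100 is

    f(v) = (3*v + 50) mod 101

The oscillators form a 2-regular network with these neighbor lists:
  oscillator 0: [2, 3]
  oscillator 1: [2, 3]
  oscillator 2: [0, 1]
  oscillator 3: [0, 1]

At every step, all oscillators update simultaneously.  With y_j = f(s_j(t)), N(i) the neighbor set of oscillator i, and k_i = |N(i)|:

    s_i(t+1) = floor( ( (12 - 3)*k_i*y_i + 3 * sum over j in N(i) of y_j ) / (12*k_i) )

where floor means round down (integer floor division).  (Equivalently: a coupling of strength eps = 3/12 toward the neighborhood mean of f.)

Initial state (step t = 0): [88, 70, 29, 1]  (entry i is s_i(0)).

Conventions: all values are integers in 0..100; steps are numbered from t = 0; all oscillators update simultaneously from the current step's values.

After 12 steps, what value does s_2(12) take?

Simulating step by step:
t=0: [88, 70, 29, 1]
t=1: [19, 54, 35, 48]
t=2: [22, 25, 42, 71]
t=3: [28, 35, 61, 50]
t=4: [41, 56, 34, 85]
t=5: [60, 18, 49, 12]
t=6: [43, 25, 75, 68]
t=7: [74, 33, 67, 51]
t=8: [58, 42, 51, 15]
t=9: [28, 68, 12, 83]
t=10: [47, 61, 75, 83]
t=11: [88, 44, 69, 87]
t=12: [16, 68, 52, 17]

Answer: s_2(12) = 52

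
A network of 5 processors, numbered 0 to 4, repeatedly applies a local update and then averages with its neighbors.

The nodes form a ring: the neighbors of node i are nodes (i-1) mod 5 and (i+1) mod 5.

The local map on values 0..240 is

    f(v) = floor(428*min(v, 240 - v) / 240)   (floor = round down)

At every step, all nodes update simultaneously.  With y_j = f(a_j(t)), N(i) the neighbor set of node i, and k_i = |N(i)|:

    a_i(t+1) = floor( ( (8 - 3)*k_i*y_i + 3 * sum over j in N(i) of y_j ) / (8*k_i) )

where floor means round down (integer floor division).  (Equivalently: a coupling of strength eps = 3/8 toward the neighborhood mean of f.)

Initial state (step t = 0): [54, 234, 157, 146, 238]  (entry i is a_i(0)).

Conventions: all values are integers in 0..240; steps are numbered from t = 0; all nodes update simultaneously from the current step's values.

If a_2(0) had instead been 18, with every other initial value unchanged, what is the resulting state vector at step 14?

Simulating step by step:
t=0: [54, 234, 18, 146, 238]
t=1: [62, 30, 53, 110, 51]
t=2: [95, 71, 105, 157, 113]
t=3: [166, 145, 168, 165, 185]
t=4: [131, 154, 136, 125, 110]
t=5: [186, 166, 182, 199, 197]
t=6: [98, 119, 102, 79, 79]
t=7: [174, 199, 179, 147, 146]
t=8: [118, 87, 112, 154, 157]
t=9: [188, 173, 182, 160, 160]
t=10: [106, 110, 113, 134, 132]
t=11: [190, 195, 197, 191, 190]
t=12: [87, 80, 78, 85, 88]
t=13: [152, 143, 141, 149, 154]
t=14: [158, 169, 172, 162, 155]

Answer: [158, 169, 172, 162, 155]
Key observation: This trace re-runs the system from the modified initial state.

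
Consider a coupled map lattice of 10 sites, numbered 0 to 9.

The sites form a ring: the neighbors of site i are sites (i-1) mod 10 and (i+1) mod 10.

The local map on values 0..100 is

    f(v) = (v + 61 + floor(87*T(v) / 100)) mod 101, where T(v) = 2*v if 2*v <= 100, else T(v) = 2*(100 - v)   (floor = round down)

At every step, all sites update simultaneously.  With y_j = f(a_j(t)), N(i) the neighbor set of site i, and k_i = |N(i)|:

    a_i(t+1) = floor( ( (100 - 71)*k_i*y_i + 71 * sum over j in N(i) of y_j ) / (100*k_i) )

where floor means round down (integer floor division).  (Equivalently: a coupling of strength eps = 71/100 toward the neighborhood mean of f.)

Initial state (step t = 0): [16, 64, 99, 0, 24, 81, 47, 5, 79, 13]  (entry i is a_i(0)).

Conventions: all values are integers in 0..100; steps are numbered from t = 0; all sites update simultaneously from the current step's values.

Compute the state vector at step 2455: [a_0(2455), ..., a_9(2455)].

Answer: [77, 77, 77, 77, 77, 77, 77, 77, 77, 77]
Key observation: The state at step 10, [77, 77, 77, 77, 77, 77, 77, 77, 77, 77], reappears at step 11: the system is in a cycle of period 1 from step 10 on.  Therefore the state at step 2455 equals the state at step 10 + ((2455 - 10) mod 1) = 10, which is [77, 77, 77, 77, 77, 77, 77, 77, 77, 77].

Derivation:
t=0: [16, 64, 99, 0, 24, 81, 47, 5, 79, 13]
t=1: [65, 47, 69, 47, 55, 61, 78, 79, 82, 55]
t=2: [88, 84, 86, 87, 89, 85, 79, 74, 80, 83]
t=3: [70, 69, 70, 69, 69, 71, 75, 75, 75, 71]
t=4: [81, 82, 82, 82, 81, 80, 79, 78, 79, 80]
t=5: [73, 73, 73, 73, 73, 74, 75, 75, 75, 74]
t=6: [79, 79, 79, 79, 79, 78, 78, 78, 78, 78]
t=7: [75, 75, 75, 75, 75, 75, 76, 76, 76, 75]
t=8: [78, 78, 78, 78, 78, 77, 77, 77, 77, 77]
t=9: [76, 76, 76, 76, 76, 76, 77, 77, 77, 76]
t=10: [77, 77, 77, 77, 77, 77, 77, 77, 77, 77]
t=11: [77, 77, 77, 77, 77, 77, 77, 77, 77, 77]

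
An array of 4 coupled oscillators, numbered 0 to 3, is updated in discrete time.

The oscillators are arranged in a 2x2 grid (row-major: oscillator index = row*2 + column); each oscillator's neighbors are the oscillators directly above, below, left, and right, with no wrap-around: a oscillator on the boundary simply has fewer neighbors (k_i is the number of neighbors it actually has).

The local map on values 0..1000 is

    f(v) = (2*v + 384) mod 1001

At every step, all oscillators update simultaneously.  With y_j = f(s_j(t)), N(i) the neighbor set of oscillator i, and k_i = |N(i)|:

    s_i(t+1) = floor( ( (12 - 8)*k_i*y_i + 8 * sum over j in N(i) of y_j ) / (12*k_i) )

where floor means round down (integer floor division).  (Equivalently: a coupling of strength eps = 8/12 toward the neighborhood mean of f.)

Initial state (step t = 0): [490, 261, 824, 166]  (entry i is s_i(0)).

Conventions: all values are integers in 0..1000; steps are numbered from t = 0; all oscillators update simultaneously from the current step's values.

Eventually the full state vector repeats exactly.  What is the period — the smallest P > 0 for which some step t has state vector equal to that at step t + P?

Simulating step by step:
t=0: [490, 261, 824, 166]
t=1: [433, 661, 369, 550]
t=2: [358, 479, 284, 436]
t=3: [464, 231, 435, 516]
t=4: [470, 524, 326, 504]
t=5: [263, 381, 249, 285]
t=6: [645, 669, 915, 660]
t=7: [535, 699, 529, 545]
t=8: [558, 569, 455, 565]
t=9: [437, 511, 435, 442]
t=10: [305, 309, 259, 308]
t=11: [632, 665, 965, 634]
t=12: [557, 670, 536, 558]
t=13: [558, 573, 483, 559]
t=14: [459, 509, 449, 459]
t=15: [327, 334, 294, 327]
t=16: [353, 41, 348, 353]
t=17: [211, 214, 85, 211]
t=18: [724, 808, 722, 724]
t=19: [885, 887, 829, 885]
t=20: [116, 153, 114, 116]
t=21: [639, 640, 614, 639]
t=22: [645, 661, 644, 645]
t=23: [683, 683, 672, 683]
t=24: [741, 749, 741, 741]
t=25: [870, 870, 865, 870]
t=26: [118, 122, 118, 118]
t=27: [622, 622, 620, 622]
t=28: [625, 627, 625, 625]
t=29: [634, 634, 633, 634]
t=30: [650, 651, 650, 650]
t=31: [683, 683, 683, 683]
t=32: [749, 749, 749, 749]
t=33: [881, 881, 881, 881]
t=34: [144, 144, 144, 144]
t=35: [672, 672, 672, 672]
t=36: [727, 727, 727, 727]
t=37: [837, 837, 837, 837]
t=38: [56, 56, 56, 56]
t=39: [496, 496, 496, 496]
t=40: [375, 375, 375, 375]
t=41: [133, 133, 133, 133]
t=42: [650, 650, 650, 650]
t=43: [683, 683, 683, 683]

Answer: 12
Key observation: The state at step 31, [683, 683, 683, 683], reappears at step 43 — and no state repeats earlier — so the cycle the system enters has period 12.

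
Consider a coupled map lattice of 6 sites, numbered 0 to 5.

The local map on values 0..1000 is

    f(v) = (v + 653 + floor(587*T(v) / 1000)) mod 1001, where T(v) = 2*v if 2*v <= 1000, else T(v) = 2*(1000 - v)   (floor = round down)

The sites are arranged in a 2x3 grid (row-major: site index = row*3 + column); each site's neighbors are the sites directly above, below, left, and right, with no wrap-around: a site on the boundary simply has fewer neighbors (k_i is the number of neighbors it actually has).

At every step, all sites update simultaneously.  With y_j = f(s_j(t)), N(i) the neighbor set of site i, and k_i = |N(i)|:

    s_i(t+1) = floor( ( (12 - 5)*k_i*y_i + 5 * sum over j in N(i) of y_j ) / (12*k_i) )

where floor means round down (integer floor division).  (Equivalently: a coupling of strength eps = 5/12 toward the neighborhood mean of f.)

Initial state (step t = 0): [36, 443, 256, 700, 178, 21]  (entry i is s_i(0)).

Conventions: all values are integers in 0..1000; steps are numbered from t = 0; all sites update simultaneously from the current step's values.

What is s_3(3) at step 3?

Simulating step by step:
t=0: [36, 443, 256, 700, 178, 21]
t=1: [701, 494, 394, 570, 302, 458]
t=2: [712, 634, 582, 634, 471, 547]
t=3: [707, 708, 723, 703, 693, 717]

Answer: s_3(3) = 703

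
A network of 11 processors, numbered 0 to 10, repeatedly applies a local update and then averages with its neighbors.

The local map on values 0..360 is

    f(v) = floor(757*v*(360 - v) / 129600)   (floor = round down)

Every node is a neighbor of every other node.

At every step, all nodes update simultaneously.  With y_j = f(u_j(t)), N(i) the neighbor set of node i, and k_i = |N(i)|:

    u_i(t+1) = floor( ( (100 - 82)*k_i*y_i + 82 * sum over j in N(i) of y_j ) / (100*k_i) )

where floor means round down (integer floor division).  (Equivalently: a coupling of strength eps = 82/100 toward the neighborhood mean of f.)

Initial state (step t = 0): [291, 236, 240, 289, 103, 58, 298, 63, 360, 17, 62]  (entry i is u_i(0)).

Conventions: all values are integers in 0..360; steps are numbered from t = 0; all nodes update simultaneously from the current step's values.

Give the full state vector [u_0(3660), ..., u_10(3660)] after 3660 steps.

Answer: [188, 188, 188, 188, 188, 188, 188, 188, 188, 188, 188]
Key observation: The state at step 5, [188, 188, 188, 188, 188, 188, 188, 188, 188, 188, 188], reappears at step 6: the system is in a cycle of period 1 from step 5 on.  Therefore the state at step 3660 equals the state at step 5 + ((3660 - 5) mod 1) = 5, which is [188, 188, 188, 188, 188, 188, 188, 188, 188, 188, 188].

Derivation:
t=0: [291, 236, 240, 289, 103, 58, 298, 63, 360, 17, 62]
t=1: [108, 113, 113, 108, 112, 107, 107, 108, 97, 100, 107]
t=2: [157, 158, 158, 157, 158, 157, 157, 157, 156, 157, 157]
t=3: [185, 185, 185, 185, 185, 185, 185, 185, 185, 185, 185]
t=4: [189, 189, 189, 189, 189, 189, 189, 189, 189, 189, 189]
t=5: [188, 188, 188, 188, 188, 188, 188, 188, 188, 188, 188]
t=6: [188, 188, 188, 188, 188, 188, 188, 188, 188, 188, 188]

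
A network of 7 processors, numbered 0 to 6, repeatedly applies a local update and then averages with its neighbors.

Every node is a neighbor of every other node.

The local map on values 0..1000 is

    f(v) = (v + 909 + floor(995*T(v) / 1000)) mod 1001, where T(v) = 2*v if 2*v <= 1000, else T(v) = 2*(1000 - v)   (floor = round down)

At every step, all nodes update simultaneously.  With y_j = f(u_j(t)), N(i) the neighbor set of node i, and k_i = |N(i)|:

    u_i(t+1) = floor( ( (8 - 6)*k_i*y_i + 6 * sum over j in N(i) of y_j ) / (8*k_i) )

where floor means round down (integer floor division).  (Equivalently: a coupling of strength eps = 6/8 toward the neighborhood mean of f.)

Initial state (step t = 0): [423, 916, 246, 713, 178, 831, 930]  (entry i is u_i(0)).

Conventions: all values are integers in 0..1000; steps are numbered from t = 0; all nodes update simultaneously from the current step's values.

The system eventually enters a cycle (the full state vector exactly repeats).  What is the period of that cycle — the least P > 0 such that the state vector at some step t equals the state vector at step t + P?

Answer: 2
Key observation: The state at step 8, [913, 913, 913, 913, 913, 913, 913], reappears at step 10 — and no state repeats earlier — so the cycle the system enters has period 2.

Derivation:
t=0: [423, 916, 246, 713, 178, 831, 930]
t=1: [457, 559, 516, 459, 490, 445, 558]
t=2: [313, 322, 327, 314, 325, 308, 322]
t=3: [858, 861, 863, 858, 862, 856, 861]
t=4: [45, 45, 44, 45, 44, 45, 45]
t=5: [41, 41, 40, 41, 40, 41, 41]
t=6: [29, 29, 28, 29, 28, 29, 29]
t=7: [994, 994, 993, 994, 993, 994, 994]
t=8: [913, 913, 913, 913, 913, 913, 913]
t=9: [994, 994, 994, 994, 994, 994, 994]
t=10: [913, 913, 913, 913, 913, 913, 913]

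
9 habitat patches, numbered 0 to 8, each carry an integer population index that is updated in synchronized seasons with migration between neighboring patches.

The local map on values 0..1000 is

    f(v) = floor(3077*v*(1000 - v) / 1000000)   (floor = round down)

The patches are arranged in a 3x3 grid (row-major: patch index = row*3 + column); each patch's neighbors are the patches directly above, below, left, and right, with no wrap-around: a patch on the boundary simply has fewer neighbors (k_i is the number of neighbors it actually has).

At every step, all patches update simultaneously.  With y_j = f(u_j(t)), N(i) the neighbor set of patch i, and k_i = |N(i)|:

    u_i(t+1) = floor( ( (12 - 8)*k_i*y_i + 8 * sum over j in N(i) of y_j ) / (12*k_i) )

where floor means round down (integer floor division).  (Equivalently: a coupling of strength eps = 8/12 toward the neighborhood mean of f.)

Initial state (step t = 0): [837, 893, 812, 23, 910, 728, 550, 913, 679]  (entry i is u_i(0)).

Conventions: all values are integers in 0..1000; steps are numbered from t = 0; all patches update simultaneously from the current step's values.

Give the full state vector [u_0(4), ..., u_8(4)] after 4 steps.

Simulating step by step:
t=0: [837, 893, 812, 23, 910, 728, 550, 913, 679]
t=1: [260, 351, 457, 341, 286, 512, 358, 455, 507]
t=2: [661, 674, 743, 658, 696, 736, 720, 721, 766]
t=3: [685, 653, 620, 666, 647, 596, 643, 610, 588]
t=4: [681, 696, 720, 688, 709, 729, 707, 722, 739]

Answer: [681, 696, 720, 688, 709, 729, 707, 722, 739]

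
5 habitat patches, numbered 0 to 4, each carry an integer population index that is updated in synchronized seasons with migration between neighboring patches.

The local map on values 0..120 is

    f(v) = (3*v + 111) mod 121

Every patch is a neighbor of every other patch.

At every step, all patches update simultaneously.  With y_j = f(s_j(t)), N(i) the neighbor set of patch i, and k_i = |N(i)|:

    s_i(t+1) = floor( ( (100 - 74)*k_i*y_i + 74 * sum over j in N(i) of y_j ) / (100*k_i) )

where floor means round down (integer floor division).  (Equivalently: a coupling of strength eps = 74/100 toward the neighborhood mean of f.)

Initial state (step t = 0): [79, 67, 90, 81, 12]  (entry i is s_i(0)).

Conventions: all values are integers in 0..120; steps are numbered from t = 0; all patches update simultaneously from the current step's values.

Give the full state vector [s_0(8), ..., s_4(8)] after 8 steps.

Answer: [26, 26, 26, 26, 26]

Derivation:
t=0: [79, 67, 90, 81, 12]
t=1: [69, 66, 62, 69, 63]
t=2: [67, 66, 65, 67, 65]
t=3: [67, 67, 66, 67, 66]
t=4: [68, 68, 68, 68, 68]
t=5: [73, 73, 73, 73, 73]
t=6: [88, 88, 88, 88, 88]
t=7: [12, 12, 12, 12, 12]
t=8: [26, 26, 26, 26, 26]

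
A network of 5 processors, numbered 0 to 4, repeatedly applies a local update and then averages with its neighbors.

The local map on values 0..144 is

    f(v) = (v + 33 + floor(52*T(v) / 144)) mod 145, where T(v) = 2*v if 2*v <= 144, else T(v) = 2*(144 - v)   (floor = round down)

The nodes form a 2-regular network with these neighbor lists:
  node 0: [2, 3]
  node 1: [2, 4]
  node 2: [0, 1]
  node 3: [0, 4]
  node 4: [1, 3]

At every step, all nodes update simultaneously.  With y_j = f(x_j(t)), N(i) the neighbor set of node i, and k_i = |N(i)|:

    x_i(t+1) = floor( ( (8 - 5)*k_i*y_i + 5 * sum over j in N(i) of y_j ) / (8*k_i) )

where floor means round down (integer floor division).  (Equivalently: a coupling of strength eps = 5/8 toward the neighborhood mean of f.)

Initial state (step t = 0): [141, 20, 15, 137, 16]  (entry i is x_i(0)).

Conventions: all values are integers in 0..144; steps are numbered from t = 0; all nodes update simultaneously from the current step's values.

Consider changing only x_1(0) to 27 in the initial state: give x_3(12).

Answer: x_3(12) = 81
Key observation: This trace re-runs the system from the modified initial state.

Derivation:
t=0: [141, 27, 15, 137, 16]
t=1: [39, 66, 56, 39, 56]
t=2: [109, 81, 79, 109, 79]
t=3: [19, 13, 16, 19, 16]
t=4: [63, 58, 60, 63, 60]
t=5: [139, 134, 136, 139, 136]
t=6: [29, 29, 29, 29, 29]
t=7: [82, 82, 82, 82, 82]
t=8: [14, 14, 14, 14, 14]
t=9: [57, 57, 57, 57, 57]
t=10: [131, 131, 131, 131, 131]
t=11: [28, 28, 28, 28, 28]
t=12: [81, 81, 81, 81, 81]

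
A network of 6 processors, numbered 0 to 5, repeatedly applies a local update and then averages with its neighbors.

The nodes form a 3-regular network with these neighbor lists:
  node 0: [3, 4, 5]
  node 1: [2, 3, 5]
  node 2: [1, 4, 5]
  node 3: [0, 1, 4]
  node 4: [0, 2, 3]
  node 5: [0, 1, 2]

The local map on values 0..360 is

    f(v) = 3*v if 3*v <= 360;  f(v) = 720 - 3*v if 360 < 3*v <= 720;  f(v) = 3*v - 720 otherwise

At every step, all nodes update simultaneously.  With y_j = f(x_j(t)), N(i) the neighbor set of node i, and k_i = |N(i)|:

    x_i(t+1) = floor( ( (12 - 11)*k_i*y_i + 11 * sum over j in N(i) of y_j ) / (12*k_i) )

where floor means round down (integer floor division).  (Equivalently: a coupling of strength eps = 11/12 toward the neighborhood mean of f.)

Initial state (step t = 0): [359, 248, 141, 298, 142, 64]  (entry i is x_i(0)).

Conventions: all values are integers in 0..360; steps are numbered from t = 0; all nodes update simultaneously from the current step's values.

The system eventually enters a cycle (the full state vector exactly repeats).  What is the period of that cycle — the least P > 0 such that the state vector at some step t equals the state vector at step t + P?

Simulating step by step:
t=0: [359, 248, 141, 298, 142, 64]
t=1: [231, 204, 180, 220, 277, 223]
t=2: [70, 97, 97, 80, 90, 100]
t=3: [265, 278, 287, 255, 248, 267]
t=4: [52, 91, 78, 68, 81, 107]
t=5: [247, 254, 275, 222, 201, 229]
t=6: [64, 62, 67, 59, 64, 54]
t=7: [178, 180, 181, 188, 190, 190]
t=8: [154, 162, 161, 170, 171, 178]
t=9: [205, 212, 211, 231, 232, 238]
t=10: [26, 43, 42, 67, 68, 84]
t=11: [207, 187, 189, 142, 140, 122]
t=12: [297, 258, 261, 195, 191, 155]
t=13: [178, 142, 144, 124, 125, 109]
t=14: [327, 318, 319, 281, 279, 261]
t=15: [114, 148, 146, 197, 199, 228]
t=16: [116, 159, 156, 237, 240, 278]
t=17: [66, 134, 130, 181, 186, 267]
t=18: [144, 206, 198, 221, 228, 265]
t=19: [75, 87, 75, 134, 146, 163]
t=20: [272, 258, 255, 261, 258, 236]
t=21: [47, 41, 40, 67, 66, 60]
t=22: [188, 163, 163, 157, 157, 132]
t=23: [264, 264, 264, 215, 215, 215]
t=24: [74, 73, 73, 73, 73, 72]
t=25: [218, 218, 218, 219, 219, 219]
t=26: [63, 64, 64, 64, 64, 65]
t=27: [192, 192, 192, 191, 191, 191]
t=28: [146, 145, 145, 145, 145, 144]
t=29: [285, 285, 285, 284, 284, 284]
t=30: [132, 133, 133, 133, 133, 134]
t=31: [320, 320, 320, 321, 321, 321]
t=32: [242, 241, 241, 241, 241, 240]
t=33: [2, 2, 2, 3, 3, 3]
t=34: [8, 7, 7, 7, 7, 6]
t=35: [20, 20, 20, 21, 21, 21]
t=36: [62, 61, 61, 61, 61, 60]
t=37: [182, 182, 182, 183, 183, 183]
t=38: [171, 172, 172, 172, 172, 173]
t=39: [203, 203, 203, 204, 204, 204]
t=40: [108, 109, 109, 109, 109, 110]
t=41: [327, 327, 327, 326, 326, 326]
t=42: [258, 259, 259, 259, 259, 260]
t=43: [57, 57, 57, 56, 56, 56]
t=44: [168, 169, 169, 169, 169, 170]
t=45: [212, 212, 212, 213, 213, 213]
t=46: [81, 82, 82, 82, 82, 83]
t=47: [246, 246, 246, 245, 245, 245]
t=48: [15, 16, 16, 16, 16, 17]
t=49: [48, 48, 48, 47, 47, 47]
t=50: [141, 142, 142, 142, 142, 143]
t=51: [293, 293, 293, 294, 294, 294]
t=52: [161, 160, 160, 160, 160, 159]
t=53: [240, 240, 240, 239, 239, 239]
t=54: [2, 1, 1, 1, 1, 0]
t=55: [2, 2, 2, 3, 3, 3]

Answer: 22
Key observation: The state at step 33, [2, 2, 2, 3, 3, 3], reappears at step 55 — and no state repeats earlier — so the cycle the system enters has period 22.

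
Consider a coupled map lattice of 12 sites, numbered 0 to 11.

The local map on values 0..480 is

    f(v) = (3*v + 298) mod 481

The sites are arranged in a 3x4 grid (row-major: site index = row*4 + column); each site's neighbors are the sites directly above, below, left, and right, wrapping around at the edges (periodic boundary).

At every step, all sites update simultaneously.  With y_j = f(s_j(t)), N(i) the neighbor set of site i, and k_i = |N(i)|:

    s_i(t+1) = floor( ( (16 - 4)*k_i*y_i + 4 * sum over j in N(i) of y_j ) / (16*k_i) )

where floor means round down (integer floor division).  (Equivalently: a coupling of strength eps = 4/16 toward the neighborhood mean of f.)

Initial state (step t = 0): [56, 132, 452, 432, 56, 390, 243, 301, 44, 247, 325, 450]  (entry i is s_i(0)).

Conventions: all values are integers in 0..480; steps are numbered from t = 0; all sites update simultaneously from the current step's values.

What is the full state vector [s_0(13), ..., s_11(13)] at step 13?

Simulating step by step:
t=0: [56, 132, 452, 432, 56, 390, 243, 301, 44, 247, 325, 450]
t=1: [428, 208, 204, 183, 422, 70, 97, 234, 398, 118, 268, 224]
t=2: [165, 378, 387, 312, 106, 72, 120, 66, 64, 169, 149, 43]
t=3: [289, 395, 85, 252, 124, 93, 153, 74, 81, 291, 257, 355]
t=4: [176, 66, 86, 113, 166, 116, 226, 89, 107, 175, 140, 319]
t=5: [297, 69, 82, 166, 282, 166, 45, 111, 184, 291, 223, 258]
t=6: [225, 68, 95, 270, 202, 289, 358, 177, 322, 201, 54, 134]
t=7: [64, 61, 141, 152, 371, 231, 377, 335, 293, 376, 416, 242]
t=8: [65, 46, 232, 245, 373, 108, 394, 333, 222, 369, 154, 104]
t=9: [69, 366, 75, 85, 371, 191, 76, 294, 66, 385, 249, 139]
t=10: [78, 354, 71, 86, 377, 351, 79, 213, 56, 65, 82, 199]
t=11: [126, 328, 59, 115, 435, 349, 99, 405, 408, 91, 79, 376]
t=12: [191, 311, 396, 196, 165, 330, 146, 108, 116, 119, 111, 370]
t=13: [364, 260, 99, 367, 297, 307, 232, 194, 206, 187, 169, 388]

Answer: [364, 260, 99, 367, 297, 307, 232, 194, 206, 187, 169, 388]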